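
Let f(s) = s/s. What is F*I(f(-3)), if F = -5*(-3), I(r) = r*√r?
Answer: 15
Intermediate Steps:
f(s) = 1
I(r) = r^(3/2)
F = 15
F*I(f(-3)) = 15*1^(3/2) = 15*1 = 15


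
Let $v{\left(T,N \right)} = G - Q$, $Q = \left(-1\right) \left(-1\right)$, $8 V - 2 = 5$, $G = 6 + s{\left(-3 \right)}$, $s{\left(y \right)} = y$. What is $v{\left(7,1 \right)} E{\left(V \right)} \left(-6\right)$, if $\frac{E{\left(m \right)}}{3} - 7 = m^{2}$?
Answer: $- \frac{4473}{16} \approx -279.56$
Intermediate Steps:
$G = 3$ ($G = 6 - 3 = 3$)
$V = \frac{7}{8}$ ($V = \frac{1}{4} + \frac{1}{8} \cdot 5 = \frac{1}{4} + \frac{5}{8} = \frac{7}{8} \approx 0.875$)
$Q = 1$
$v{\left(T,N \right)} = 2$ ($v{\left(T,N \right)} = 3 - 1 = 2$)
$E{\left(m \right)} = 21 + 3 m^{2}$
$v{\left(7,1 \right)} E{\left(V \right)} \left(-6\right) = 2 \left(21 + 3 \left(\frac{7}{8}\right)^{2}\right) \left(-6\right) = 2 \left(21 + 3 \cdot \frac{49}{64}\right) \left(-6\right) = 2 \left(21 + \frac{147}{64}\right) \left(-6\right) = 2 \cdot \frac{1491}{64} \left(-6\right) = \frac{1491}{32} \left(-6\right) = - \frac{4473}{16}$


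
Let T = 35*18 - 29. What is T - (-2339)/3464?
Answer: 2084203/3464 ≈ 601.67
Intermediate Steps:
T = 601 (T = 630 - 29 = 601)
T - (-2339)/3464 = 601 - (-2339)/3464 = 601 - 1*(-2339/3464) = 601 + 2339/3464 = 2084203/3464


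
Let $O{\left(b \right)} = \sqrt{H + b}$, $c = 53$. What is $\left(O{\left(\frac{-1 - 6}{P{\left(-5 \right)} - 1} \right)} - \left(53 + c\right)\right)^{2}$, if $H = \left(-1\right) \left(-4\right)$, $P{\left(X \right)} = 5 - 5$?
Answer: $\left(106 - \sqrt{11}\right)^{2} \approx 10544.0$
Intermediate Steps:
$P{\left(X \right)} = 0$ ($P{\left(X \right)} = 5 - 5 = 0$)
$H = 4$
$O{\left(b \right)} = \sqrt{4 + b}$
$\left(O{\left(\frac{-1 - 6}{P{\left(-5 \right)} - 1} \right)} - \left(53 + c\right)\right)^{2} = \left(\sqrt{4 + \frac{-1 - 6}{0 - 1}} - 106\right)^{2} = \left(\sqrt{4 - \frac{7}{-1}} - 106\right)^{2} = \left(\sqrt{4 - -7} - 106\right)^{2} = \left(\sqrt{4 + 7} - 106\right)^{2} = \left(\sqrt{11} - 106\right)^{2} = \left(-106 + \sqrt{11}\right)^{2}$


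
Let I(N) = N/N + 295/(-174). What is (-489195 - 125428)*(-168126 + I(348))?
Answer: 17980208900035/174 ≈ 1.0333e+11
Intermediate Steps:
I(N) = -121/174 (I(N) = 1 + 295*(-1/174) = 1 - 295/174 = -121/174)
(-489195 - 125428)*(-168126 + I(348)) = (-489195 - 125428)*(-168126 - 121/174) = -614623*(-29254045/174) = 17980208900035/174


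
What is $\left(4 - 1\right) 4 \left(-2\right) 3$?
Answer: $-72$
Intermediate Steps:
$\left(4 - 1\right) 4 \left(-2\right) 3 = 3 \left(-8\right) 3 = \left(-24\right) 3 = -72$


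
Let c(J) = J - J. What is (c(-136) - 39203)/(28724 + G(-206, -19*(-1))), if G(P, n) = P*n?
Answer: -39203/24810 ≈ -1.5801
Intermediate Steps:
c(J) = 0
(c(-136) - 39203)/(28724 + G(-206, -19*(-1))) = (0 - 39203)/(28724 - (-3914)*(-1)) = -39203/(28724 - 206*19) = -39203/(28724 - 3914) = -39203/24810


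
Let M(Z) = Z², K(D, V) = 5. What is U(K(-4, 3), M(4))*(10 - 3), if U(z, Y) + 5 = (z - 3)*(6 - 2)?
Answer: 21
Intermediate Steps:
U(z, Y) = -17 + 4*z (U(z, Y) = -5 + (z - 3)*(6 - 2) = -5 + (-3 + z)*4 = -5 + (-12 + 4*z) = -17 + 4*z)
U(K(-4, 3), M(4))*(10 - 3) = (-17 + 4*5)*(10 - 3) = (-17 + 20)*7 = 3*7 = 21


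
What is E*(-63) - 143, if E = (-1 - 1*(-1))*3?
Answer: -143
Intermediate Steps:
E = 0 (E = (-1 + 1)*3 = 0*3 = 0)
E*(-63) - 143 = 0*(-63) - 143 = 0 - 143 = -143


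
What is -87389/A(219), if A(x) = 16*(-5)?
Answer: 87389/80 ≈ 1092.4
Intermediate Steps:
A(x) = -80
-87389/A(219) = -87389/(-80) = -87389*(-1/80) = 87389/80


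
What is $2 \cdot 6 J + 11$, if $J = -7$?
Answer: $-73$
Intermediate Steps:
$2 \cdot 6 J + 11 = 2 \cdot 6 \left(-7\right) + 11 = 12 \left(-7\right) + 11 = -84 + 11 = -73$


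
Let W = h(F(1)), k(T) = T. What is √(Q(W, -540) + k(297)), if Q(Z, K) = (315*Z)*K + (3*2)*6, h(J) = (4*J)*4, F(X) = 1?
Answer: 3*I*√302363 ≈ 1649.6*I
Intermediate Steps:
h(J) = 16*J
W = 16 (W = 16*1 = 16)
Q(Z, K) = 36 + 315*K*Z (Q(Z, K) = 315*K*Z + 6*6 = 315*K*Z + 36 = 36 + 315*K*Z)
√(Q(W, -540) + k(297)) = √((36 + 315*(-540)*16) + 297) = √((36 - 2721600) + 297) = √(-2721564 + 297) = √(-2721267) = 3*I*√302363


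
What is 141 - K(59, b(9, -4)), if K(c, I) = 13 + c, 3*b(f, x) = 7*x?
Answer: 69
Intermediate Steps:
b(f, x) = 7*x/3 (b(f, x) = (7*x)/3 = 7*x/3)
141 - K(59, b(9, -4)) = 141 - (13 + 59) = 141 - 1*72 = 141 - 72 = 69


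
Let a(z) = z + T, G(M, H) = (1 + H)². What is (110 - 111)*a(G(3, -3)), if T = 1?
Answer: -5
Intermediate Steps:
a(z) = 1 + z (a(z) = z + 1 = 1 + z)
(110 - 111)*a(G(3, -3)) = (110 - 111)*(1 + (1 - 3)²) = -(1 + (-2)²) = -(1 + 4) = -1*5 = -5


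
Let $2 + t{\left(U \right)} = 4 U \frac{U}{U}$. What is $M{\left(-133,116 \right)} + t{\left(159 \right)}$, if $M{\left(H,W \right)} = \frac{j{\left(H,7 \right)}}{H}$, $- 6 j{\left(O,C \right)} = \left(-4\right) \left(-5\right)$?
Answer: $\frac{252976}{399} \approx 634.03$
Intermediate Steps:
$j{\left(O,C \right)} = - \frac{10}{3}$ ($j{\left(O,C \right)} = - \frac{\left(-4\right) \left(-5\right)}{6} = \left(- \frac{1}{6}\right) 20 = - \frac{10}{3}$)
$M{\left(H,W \right)} = - \frac{10}{3 H}$
$t{\left(U \right)} = -2 + 4 U$ ($t{\left(U \right)} = -2 + 4 U \frac{U}{U} = -2 + 4 U 1 = -2 + 4 U$)
$M{\left(-133,116 \right)} + t{\left(159 \right)} = - \frac{10}{3 \left(-133\right)} + \left(-2 + 4 \cdot 159\right) = \left(- \frac{10}{3}\right) \left(- \frac{1}{133}\right) + \left(-2 + 636\right) = \frac{10}{399} + 634 = \frac{252976}{399}$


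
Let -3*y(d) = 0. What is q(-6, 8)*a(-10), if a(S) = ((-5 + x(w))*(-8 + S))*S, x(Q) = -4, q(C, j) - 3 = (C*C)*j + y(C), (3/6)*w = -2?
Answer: -471420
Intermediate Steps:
w = -4 (w = 2*(-2) = -4)
y(d) = 0 (y(d) = -⅓*0 = 0)
q(C, j) = 3 + j*C² (q(C, j) = 3 + ((C*C)*j + 0) = 3 + (C²*j + 0) = 3 + (j*C² + 0) = 3 + j*C²)
a(S) = S*(72 - 9*S) (a(S) = ((-5 - 4)*(-8 + S))*S = (-9*(-8 + S))*S = (72 - 9*S)*S = S*(72 - 9*S))
q(-6, 8)*a(-10) = (3 + 8*(-6)²)*(9*(-10)*(8 - 1*(-10))) = (3 + 8*36)*(9*(-10)*(8 + 10)) = (3 + 288)*(9*(-10)*18) = 291*(-1620) = -471420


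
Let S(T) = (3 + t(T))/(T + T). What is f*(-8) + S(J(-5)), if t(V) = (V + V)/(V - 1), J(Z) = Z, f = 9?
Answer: -1087/15 ≈ -72.467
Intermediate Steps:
t(V) = 2*V/(-1 + V) (t(V) = (2*V)/(-1 + V) = 2*V/(-1 + V))
S(T) = (3 + 2*T/(-1 + T))/(2*T) (S(T) = (3 + 2*T/(-1 + T))/(T + T) = (3 + 2*T/(-1 + T))/((2*T)) = (3 + 2*T/(-1 + T))*(1/(2*T)) = (3 + 2*T/(-1 + T))/(2*T))
f*(-8) + S(J(-5)) = 9*(-8) + (½)*(-3 + 5*(-5))/(-5*(-1 - 5)) = -72 + (½)*(-⅕)*(-3 - 25)/(-6) = -72 + (½)*(-⅕)*(-⅙)*(-28) = -72 - 7/15 = -1087/15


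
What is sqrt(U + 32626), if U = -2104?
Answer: sqrt(30522) ≈ 174.71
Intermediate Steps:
sqrt(U + 32626) = sqrt(-2104 + 32626) = sqrt(30522)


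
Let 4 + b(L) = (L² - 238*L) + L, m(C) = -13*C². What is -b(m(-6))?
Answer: -329936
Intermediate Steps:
b(L) = -4 + L² - 237*L (b(L) = -4 + ((L² - 238*L) + L) = -4 + (L² - 237*L) = -4 + L² - 237*L)
-b(m(-6)) = -(-4 + (-13*(-6)²)² - (-3081)*(-6)²) = -(-4 + (-13*36)² - (-3081)*36) = -(-4 + (-468)² - 237*(-468)) = -(-4 + 219024 + 110916) = -1*329936 = -329936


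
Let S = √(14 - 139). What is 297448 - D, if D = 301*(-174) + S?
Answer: 349822 - 5*I*√5 ≈ 3.4982e+5 - 11.18*I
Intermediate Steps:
S = 5*I*√5 (S = √(-125) = 5*I*√5 ≈ 11.18*I)
D = -52374 + 5*I*√5 (D = 301*(-174) + 5*I*√5 = -52374 + 5*I*√5 ≈ -52374.0 + 11.18*I)
297448 - D = 297448 - (-52374 + 5*I*√5) = 297448 + (52374 - 5*I*√5) = 349822 - 5*I*√5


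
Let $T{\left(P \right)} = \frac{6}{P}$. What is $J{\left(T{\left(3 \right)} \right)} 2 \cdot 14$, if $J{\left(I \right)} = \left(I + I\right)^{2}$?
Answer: $448$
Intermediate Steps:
$J{\left(I \right)} = 4 I^{2}$ ($J{\left(I \right)} = \left(2 I\right)^{2} = 4 I^{2}$)
$J{\left(T{\left(3 \right)} \right)} 2 \cdot 14 = 4 \left(\frac{6}{3}\right)^{2} \cdot 2 \cdot 14 = 4 \left(6 \cdot \frac{1}{3}\right)^{2} \cdot 28 = 4 \cdot 2^{2} \cdot 28 = 4 \cdot 4 \cdot 28 = 16 \cdot 28 = 448$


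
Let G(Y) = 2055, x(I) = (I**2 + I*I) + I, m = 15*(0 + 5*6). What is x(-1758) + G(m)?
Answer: 6181425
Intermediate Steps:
m = 450 (m = 15*(0 + 30) = 15*30 = 450)
x(I) = I + 2*I**2 (x(I) = (I**2 + I**2) + I = 2*I**2 + I = I + 2*I**2)
x(-1758) + G(m) = -1758*(1 + 2*(-1758)) + 2055 = -1758*(1 - 3516) + 2055 = -1758*(-3515) + 2055 = 6179370 + 2055 = 6181425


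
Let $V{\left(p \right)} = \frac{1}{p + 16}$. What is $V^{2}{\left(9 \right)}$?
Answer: $\frac{1}{625} \approx 0.0016$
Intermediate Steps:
$V{\left(p \right)} = \frac{1}{16 + p}$
$V^{2}{\left(9 \right)} = \left(\frac{1}{16 + 9}\right)^{2} = \left(\frac{1}{25}\right)^{2} = \frac{1}{625}$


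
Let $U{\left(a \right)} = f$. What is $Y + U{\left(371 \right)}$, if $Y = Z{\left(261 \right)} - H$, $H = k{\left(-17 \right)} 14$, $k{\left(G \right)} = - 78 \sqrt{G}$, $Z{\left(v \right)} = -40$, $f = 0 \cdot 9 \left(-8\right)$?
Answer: $-40 + 1092 i \sqrt{17} \approx -40.0 + 4502.4 i$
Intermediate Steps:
$f = 0$ ($f = 0 \left(-8\right) = 0$)
$H = - 1092 i \sqrt{17}$ ($H = - 78 \sqrt{-17} \cdot 14 = - 78 i \sqrt{17} \cdot 14 = - 1092 i \sqrt{17} \approx - 4502.4 i$)
$U{\left(a \right)} = 0$
$Y = -40 + 1092 i \sqrt{17}$ ($Y = -40 - - 1092 i \sqrt{17} = -40 + 1092 i \sqrt{17} \approx -40.0 + 4502.4 i$)
$Y + U{\left(371 \right)} = \left(-40 + 1092 i \sqrt{17}\right) + 0 = -40 + 1092 i \sqrt{17}$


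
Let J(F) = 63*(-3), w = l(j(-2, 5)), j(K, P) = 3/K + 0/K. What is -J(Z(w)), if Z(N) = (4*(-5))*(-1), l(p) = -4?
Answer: 189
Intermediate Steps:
j(K, P) = 3/K (j(K, P) = 3/K + 0 = 3/K)
w = -4
Z(N) = 20 (Z(N) = -20*(-1) = 20)
J(F) = -189
-J(Z(w)) = -1*(-189) = 189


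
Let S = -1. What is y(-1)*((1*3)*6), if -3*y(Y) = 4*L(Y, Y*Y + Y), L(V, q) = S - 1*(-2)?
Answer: -24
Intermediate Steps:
L(V, q) = 1 (L(V, q) = -1 - 1*(-2) = -1 + 2 = 1)
y(Y) = -4/3
y(-1)*((1*3)*6) = -4*1*3*6/3 = -4*6 = -4/3*18 = -24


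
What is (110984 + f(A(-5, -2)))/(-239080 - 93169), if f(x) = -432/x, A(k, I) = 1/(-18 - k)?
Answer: -116600/332249 ≈ -0.35094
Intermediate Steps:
(110984 + f(A(-5, -2)))/(-239080 - 93169) = (110984 - 432/((-1/(18 - 5))))/(-239080 - 93169) = (110984 - 432/((-1/13)))/(-332249) = (110984 - 432/((-1*1/13)))*(-1/332249) = (110984 - 432/(-1/13))*(-1/332249) = (110984 - 432*(-13))*(-1/332249) = (110984 + 5616)*(-1/332249) = 116600*(-1/332249) = -116600/332249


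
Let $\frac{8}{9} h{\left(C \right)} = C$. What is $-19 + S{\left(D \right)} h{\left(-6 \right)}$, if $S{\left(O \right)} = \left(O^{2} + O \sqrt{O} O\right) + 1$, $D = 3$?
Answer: $- \frac{173}{2} - \frac{243 \sqrt{3}}{4} \approx -191.72$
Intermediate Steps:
$h{\left(C \right)} = \frac{9 C}{8}$
$S{\left(O \right)} = 1 + O^{2} + O^{\frac{5}{2}}$ ($S{\left(O \right)} = \left(O^{2} + O^{\frac{3}{2}} O\right) + 1 = \left(O^{2} + O^{\frac{5}{2}}\right) + 1 = 1 + O^{2} + O^{\frac{5}{2}}$)
$-19 + S{\left(D \right)} h{\left(-6 \right)} = -19 + \left(1 + 3^{2} + 3^{\frac{5}{2}}\right) \frac{9}{8} \left(-6\right) = -19 + \left(1 + 9 + 9 \sqrt{3}\right) \left(- \frac{27}{4}\right) = -19 + \left(10 + 9 \sqrt{3}\right) \left(- \frac{27}{4}\right) = -19 - \left(\frac{135}{2} + \frac{243 \sqrt{3}}{4}\right) = - \frac{173}{2} - \frac{243 \sqrt{3}}{4}$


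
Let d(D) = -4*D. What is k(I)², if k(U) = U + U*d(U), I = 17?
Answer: 1297321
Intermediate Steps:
k(U) = U - 4*U² (k(U) = U + U*(-4*U) = U - 4*U²)
k(I)² = (17*(1 - 4*17))² = (17*(1 - 68))² = (17*(-67))² = (-1139)² = 1297321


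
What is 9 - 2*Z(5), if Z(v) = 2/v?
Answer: 41/5 ≈ 8.2000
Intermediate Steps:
9 - 2*Z(5) = 9 - 4/5 = 9 - 2*⅖ = 9 - ⅘ = 41/5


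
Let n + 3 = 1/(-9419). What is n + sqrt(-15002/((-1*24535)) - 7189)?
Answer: -28258/9419 + I*sqrt(4327167117455)/24535 ≈ -3.0001 + 84.784*I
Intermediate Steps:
n = -28258/9419 (n = -3 + 1/(-9419) = -3 - 1/9419 = -28258/9419 ≈ -3.0001)
n + sqrt(-15002/((-1*24535)) - 7189) = -28258/9419 + sqrt(-15002/((-1*24535)) - 7189) = -28258/9419 + sqrt(-15002/(-24535) - 7189) = -28258/9419 + sqrt(-15002*(-1/24535) - 7189) = -28258/9419 + sqrt(15002/24535 - 7189) = -28258/9419 + sqrt(-176367113/24535) = -28258/9419 + I*sqrt(4327167117455)/24535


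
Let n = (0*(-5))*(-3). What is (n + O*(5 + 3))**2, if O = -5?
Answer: 1600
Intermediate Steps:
n = 0 (n = 0*(-3) = 0)
(n + O*(5 + 3))**2 = (0 - 5*(5 + 3))**2 = (0 - 5*8)**2 = (0 - 40)**2 = (-40)**2 = 1600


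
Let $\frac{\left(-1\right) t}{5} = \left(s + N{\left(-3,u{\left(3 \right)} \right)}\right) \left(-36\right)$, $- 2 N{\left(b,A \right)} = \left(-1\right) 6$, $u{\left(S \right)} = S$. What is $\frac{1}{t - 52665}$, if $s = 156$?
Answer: $- \frac{1}{24045} \approx -4.1589 \cdot 10^{-5}$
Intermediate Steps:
$N{\left(b,A \right)} = 3$ ($N{\left(b,A \right)} = - \frac{\left(-1\right) 6}{2} = \left(- \frac{1}{2}\right) \left(-6\right) = 3$)
$t = 28620$ ($t = - 5 \left(156 + 3\right) \left(-36\right) = - 5 \cdot 159 \left(-36\right) = \left(-5\right) \left(-5724\right) = 28620$)
$\frac{1}{t - 52665} = \frac{1}{28620 - 52665} = \frac{1}{-24045} = - \frac{1}{24045}$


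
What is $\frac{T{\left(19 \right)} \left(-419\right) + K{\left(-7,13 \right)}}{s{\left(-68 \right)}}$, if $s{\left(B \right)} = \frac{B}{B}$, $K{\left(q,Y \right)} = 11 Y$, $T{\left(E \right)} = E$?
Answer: $-7818$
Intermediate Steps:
$s{\left(B \right)} = 1$
$\frac{T{\left(19 \right)} \left(-419\right) + K{\left(-7,13 \right)}}{s{\left(-68 \right)}} = \frac{19 \left(-419\right) + 11 \cdot 13}{1} = \left(-7961 + 143\right) 1 = \left(-7818\right) 1 = -7818$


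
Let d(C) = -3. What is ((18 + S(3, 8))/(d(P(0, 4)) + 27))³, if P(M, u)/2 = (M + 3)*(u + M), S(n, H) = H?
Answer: 2197/1728 ≈ 1.2714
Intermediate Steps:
P(M, u) = 2*(3 + M)*(M + u) (P(M, u) = 2*((M + 3)*(u + M)) = 2*((3 + M)*(M + u)) = 2*(3 + M)*(M + u))
((18 + S(3, 8))/(d(P(0, 4)) + 27))³ = ((18 + 8)/(-3 + 27))³ = (26/24)³ = (26*(1/24))³ = (13/12)³ = 2197/1728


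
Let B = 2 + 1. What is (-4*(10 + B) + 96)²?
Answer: 1936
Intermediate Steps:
B = 3
(-4*(10 + B) + 96)² = (-4*(10 + 3) + 96)² = (-4*13 + 96)² = (-52 + 96)² = 44² = 1936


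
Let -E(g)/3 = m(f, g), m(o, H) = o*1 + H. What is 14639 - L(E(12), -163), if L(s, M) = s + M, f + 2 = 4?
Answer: 14844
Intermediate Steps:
f = 2 (f = -2 + 4 = 2)
m(o, H) = H + o (m(o, H) = o + H = H + o)
E(g) = -6 - 3*g (E(g) = -3*(g + 2) = -3*(2 + g) = -6 - 3*g)
L(s, M) = M + s
14639 - L(E(12), -163) = 14639 - (-163 + (-6 - 3*12)) = 14639 - (-163 + (-6 - 36)) = 14639 - (-163 - 42) = 14639 - 1*(-205) = 14639 + 205 = 14844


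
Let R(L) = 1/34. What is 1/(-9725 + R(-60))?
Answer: -34/330649 ≈ -0.00010283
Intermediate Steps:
R(L) = 1/34
1/(-9725 + R(-60)) = 1/(-9725 + 1/34) = 1/(-330649/34) = -34/330649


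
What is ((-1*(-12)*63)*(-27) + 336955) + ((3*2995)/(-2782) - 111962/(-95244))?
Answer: 10484184637711/33121101 ≈ 3.1654e+5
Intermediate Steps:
((-1*(-12)*63)*(-27) + 336955) + ((3*2995)/(-2782) - 111962/(-95244)) = ((12*63)*(-27) + 336955) + (8985*(-1/2782) - 111962*(-1/95244)) = (756*(-27) + 336955) + (-8985/2782 + 55981/47622) = (-20412 + 336955) - 68036132/33121101 = 316543 - 68036132/33121101 = 10484184637711/33121101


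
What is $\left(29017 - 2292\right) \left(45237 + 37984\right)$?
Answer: $2224081225$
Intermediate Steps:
$\left(29017 - 2292\right) \left(45237 + 37984\right) = 26725 \cdot 83221 = 2224081225$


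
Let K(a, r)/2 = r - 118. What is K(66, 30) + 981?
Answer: 805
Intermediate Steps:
K(a, r) = -236 + 2*r (K(a, r) = 2*(r - 118) = 2*(-118 + r) = -236 + 2*r)
K(66, 30) + 981 = (-236 + 2*30) + 981 = (-236 + 60) + 981 = -176 + 981 = 805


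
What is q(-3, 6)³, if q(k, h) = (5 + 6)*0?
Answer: 0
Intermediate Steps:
q(k, h) = 0 (q(k, h) = 11*0 = 0)
q(-3, 6)³ = 0³ = 0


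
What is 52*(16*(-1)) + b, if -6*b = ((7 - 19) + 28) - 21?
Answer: -4987/6 ≈ -831.17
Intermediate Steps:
b = 5/6 (b = -(((7 - 19) + 28) - 21)/6 = -((-12 + 28) - 21)/6 = -(16 - 21)/6 = -1/6*(-5) = 5/6 ≈ 0.83333)
52*(16*(-1)) + b = 52*(16*(-1)) + 5/6 = 52*(-16) + 5/6 = -832 + 5/6 = -4987/6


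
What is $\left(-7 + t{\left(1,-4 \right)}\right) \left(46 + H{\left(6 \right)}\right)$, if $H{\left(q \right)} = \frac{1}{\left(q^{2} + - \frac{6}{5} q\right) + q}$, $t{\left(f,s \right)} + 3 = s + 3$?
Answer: $- \frac{88099}{174} \approx -506.32$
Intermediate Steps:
$t{\left(f,s \right)} = s$ ($t{\left(f,s \right)} = -3 + \left(s + 3\right) = -3 + \left(3 + s\right) = s$)
$H{\left(q \right)} = \frac{1}{q^{2} - \frac{q}{5}}$ ($H{\left(q \right)} = \frac{1}{\left(q^{2} + \left(-6\right) \frac{1}{5} q\right) + q} = \frac{1}{\left(q^{2} - \frac{6 q}{5}\right) + q} = \frac{1}{q^{2} - \frac{q}{5}}$)
$\left(-7 + t{\left(1,-4 \right)}\right) \left(46 + H{\left(6 \right)}\right) = \left(-7 - 4\right) \left(46 + \frac{5}{6 \left(-1 + 5 \cdot 6\right)}\right) = - 11 \left(46 + 5 \cdot \frac{1}{6} \frac{1}{-1 + 30}\right) = - 11 \left(46 + 5 \cdot \frac{1}{6} \cdot \frac{1}{29}\right) = - 11 \left(46 + \frac{5}{174}\right) = \left(-11\right) \frac{8009}{174} = - \frac{88099}{174}$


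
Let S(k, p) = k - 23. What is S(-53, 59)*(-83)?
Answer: 6308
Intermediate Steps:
S(k, p) = -23 + k
S(-53, 59)*(-83) = (-23 - 53)*(-83) = -76*(-83) = 6308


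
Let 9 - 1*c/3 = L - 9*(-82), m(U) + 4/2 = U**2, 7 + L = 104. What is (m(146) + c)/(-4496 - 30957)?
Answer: -18836/35453 ≈ -0.53129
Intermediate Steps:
L = 97 (L = -7 + 104 = 97)
m(U) = -2 + U**2
c = -2478 (c = 27 - 3*(97 - 9*(-82)) = 27 - 3*(97 + 738) = 27 - 3*835 = 27 - 2505 = -2478)
(m(146) + c)/(-4496 - 30957) = ((-2 + 146**2) - 2478)/(-4496 - 30957) = ((-2 + 21316) - 2478)/(-35453) = (21314 - 2478)*(-1/35453) = 18836*(-1/35453) = -18836/35453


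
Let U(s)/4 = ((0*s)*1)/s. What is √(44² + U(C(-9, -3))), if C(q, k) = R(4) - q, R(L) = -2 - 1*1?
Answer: 44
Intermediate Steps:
R(L) = -3 (R(L) = -2 - 1 = -3)
C(q, k) = -3 - q
U(s) = 0 (U(s) = 4*(((0*s)*1)/s) = 4*((0*1)/s) = 4*(0/s) = 4*0 = 0)
√(44² + U(C(-9, -3))) = √(44² + 0) = √(1936 + 0) = √1936 = 44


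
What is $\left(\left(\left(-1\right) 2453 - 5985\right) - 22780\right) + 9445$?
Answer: $-21773$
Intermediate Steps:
$\left(\left(\left(-1\right) 2453 - 5985\right) - 22780\right) + 9445 = \left(\left(-2453 - 5985\right) - 22780\right) + 9445 = \left(-8438 - 22780\right) + 9445 = -31218 + 9445 = -21773$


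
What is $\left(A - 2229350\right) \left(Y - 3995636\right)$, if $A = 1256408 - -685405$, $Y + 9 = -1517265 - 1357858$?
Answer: $1975600018416$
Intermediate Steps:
$Y = -2875132$ ($Y = -9 - 2875123 = -2875132$)
$A = 1941813$ ($A = 1256408 + 685405 = 1941813$)
$\left(A - 2229350\right) \left(Y - 3995636\right) = \left(1941813 - 2229350\right) \left(-2875132 - 3995636\right) = \left(-287537\right) \left(-6870768\right) = 1975600018416$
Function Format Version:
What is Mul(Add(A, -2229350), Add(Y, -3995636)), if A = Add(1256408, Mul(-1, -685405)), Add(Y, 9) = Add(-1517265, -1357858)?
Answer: 1975600018416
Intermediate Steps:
Y = -2875132 (Y = Add(-9, Add(-1517265, -1357858)) = Add(-9, -2875123) = -2875132)
A = 1941813 (A = Add(1256408, 685405) = 1941813)
Mul(Add(A, -2229350), Add(Y, -3995636)) = Mul(Add(1941813, -2229350), Add(-2875132, -3995636)) = Mul(-287537, -6870768) = 1975600018416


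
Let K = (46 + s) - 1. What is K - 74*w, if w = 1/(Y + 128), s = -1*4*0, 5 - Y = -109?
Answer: 5408/121 ≈ 44.694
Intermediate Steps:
Y = 114 (Y = 5 - 1*(-109) = 5 + 109 = 114)
s = 0 (s = -4*0 = 0)
K = 45 (K = (46 + 0) - 1 = 46 - 1 = 45)
w = 1/242 (w = 1/(114 + 128) = 1/242 ≈ 0.0041322)
K - 74*w = 45 - 74*1/242 = 45 - 37/121 = 5408/121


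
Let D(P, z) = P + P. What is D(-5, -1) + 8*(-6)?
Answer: -58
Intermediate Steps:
D(P, z) = 2*P
D(-5, -1) + 8*(-6) = 2*(-5) + 8*(-6) = -10 - 48 = -58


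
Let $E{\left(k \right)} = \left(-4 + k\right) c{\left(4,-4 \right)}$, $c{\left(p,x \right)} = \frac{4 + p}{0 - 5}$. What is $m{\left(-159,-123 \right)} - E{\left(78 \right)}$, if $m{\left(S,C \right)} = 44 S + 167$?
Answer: $- \frac{33553}{5} \approx -6710.6$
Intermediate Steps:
$c{\left(p,x \right)} = - \frac{4}{5} - \frac{p}{5}$ ($c{\left(p,x \right)} = \frac{4 + p}{-5} = \left(4 + p\right) \left(- \frac{1}{5}\right) = - \frac{4}{5} - \frac{p}{5}$)
$E{\left(k \right)} = \frac{32}{5} - \frac{8 k}{5}$ ($E{\left(k \right)} = \left(-4 + k\right) \left(- \frac{4}{5} - \frac{4}{5}\right) = \left(-4 + k\right) \left(- \frac{8}{5}\right) = \frac{32}{5} - \frac{8 k}{5}$)
$m{\left(S,C \right)} = 167 + 44 S$
$m{\left(-159,-123 \right)} - E{\left(78 \right)} = \left(167 + 44 \left(-159\right)\right) - \left(\frac{32}{5} - \frac{624}{5}\right) = \left(167 - 6996\right) - \left(\frac{32}{5} - \frac{624}{5}\right) = -6829 - - \frac{592}{5} = -6829 + \frac{592}{5} = - \frac{33553}{5}$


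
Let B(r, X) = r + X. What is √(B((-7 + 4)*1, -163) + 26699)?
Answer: 13*√157 ≈ 162.89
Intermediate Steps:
B(r, X) = X + r
√(B((-7 + 4)*1, -163) + 26699) = √((-163 + (-7 + 4)*1) + 26699) = √((-163 - 3*1) + 26699) = √((-163 - 3) + 26699) = √(-166 + 26699) = √26533 = 13*√157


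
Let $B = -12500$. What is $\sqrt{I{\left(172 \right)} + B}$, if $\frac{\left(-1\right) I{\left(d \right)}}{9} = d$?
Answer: $4 i \sqrt{878} \approx 118.52 i$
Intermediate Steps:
$I{\left(d \right)} = - 9 d$
$\sqrt{I{\left(172 \right)} + B} = \sqrt{\left(-9\right) 172 - 12500} = \sqrt{-1548 - 12500} = \sqrt{-14048} = 4 i \sqrt{878}$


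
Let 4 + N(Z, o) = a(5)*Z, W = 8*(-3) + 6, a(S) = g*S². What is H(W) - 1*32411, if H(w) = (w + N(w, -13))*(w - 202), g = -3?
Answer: -324571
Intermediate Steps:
a(S) = -3*S²
W = -18 (W = -24 + 6 = -18)
N(Z, o) = -4 - 75*Z (N(Z, o) = -4 + (-3*5²)*Z = -4 + (-3*25)*Z = -4 - 75*Z)
H(w) = (-202 + w)*(-4 - 74*w) (H(w) = (w + (-4 - 75*w))*(w - 202) = (-4 - 74*w)*(-202 + w) = (-202 + w)*(-4 - 74*w))
H(W) - 1*32411 = (808 - 74*(-18)² + 14944*(-18)) - 1*32411 = (808 - 74*324 - 268992) - 32411 = (808 - 23976 - 268992) - 32411 = -292160 - 32411 = -324571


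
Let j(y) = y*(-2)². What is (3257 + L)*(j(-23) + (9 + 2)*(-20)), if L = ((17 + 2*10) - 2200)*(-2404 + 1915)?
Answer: -331020768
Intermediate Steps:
L = 1057707 (L = ((17 + 20) - 2200)*(-489) = (37 - 2200)*(-489) = -2163*(-489) = 1057707)
j(y) = 4*y (j(y) = y*4 = 4*y)
(3257 + L)*(j(-23) + (9 + 2)*(-20)) = (3257 + 1057707)*(4*(-23) + (9 + 2)*(-20)) = 1060964*(-92 + 11*(-20)) = 1060964*(-92 - 220) = 1060964*(-312) = -331020768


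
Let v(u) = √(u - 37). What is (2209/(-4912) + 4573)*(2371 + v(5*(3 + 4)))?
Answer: 53253530157/4912 + 22460367*I*√2/4912 ≈ 1.0842e+7 + 6466.6*I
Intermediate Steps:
v(u) = √(-37 + u)
(2209/(-4912) + 4573)*(2371 + v(5*(3 + 4))) = (2209/(-4912) + 4573)*(2371 + √(-37 + 5*(3 + 4))) = (2209*(-1/4912) + 4573)*(2371 + √(-37 + 5*7)) = (-2209/4912 + 4573)*(2371 + √(-37 + 35)) = 22460367*(2371 + √(-2))/4912 = 22460367*(2371 + I*√2)/4912 = 53253530157/4912 + 22460367*I*√2/4912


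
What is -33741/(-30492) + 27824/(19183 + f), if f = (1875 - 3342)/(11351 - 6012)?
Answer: 443627517649/173493669580 ≈ 2.5570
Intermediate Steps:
f = -1467/5339 ≈ -0.27477
-33741/(-30492) + 27824/(19183 + f) = -33741/(-30492) + 27824/(19183 - 1467/5339) = -33741*(-1/30492) + 27824/(102416570/5339) = 3749/3388 + 27824*(5339/102416570) = 3749/3388 + 74276168/51208285 = 443627517649/173493669580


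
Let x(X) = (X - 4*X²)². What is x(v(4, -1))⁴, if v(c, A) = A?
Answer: 390625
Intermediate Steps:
x(v(4, -1))⁴ = ((-1)²*(-1 + 4*(-1))²)⁴ = (1*(-1 - 4)²)⁴ = (1*(-5)²)⁴ = (1*25)⁴ = 25⁴ = 390625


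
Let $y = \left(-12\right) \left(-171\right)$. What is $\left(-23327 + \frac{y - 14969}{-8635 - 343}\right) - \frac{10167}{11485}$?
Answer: $- \frac{2405244249491}{103112330} \approx -23326.0$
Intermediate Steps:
$y = 2052$
$\left(-23327 + \frac{y - 14969}{-8635 - 343}\right) - \frac{10167}{11485} = \left(-23327 + \frac{2052 - 14969}{-8635 - 343}\right) - \frac{10167}{11485} = \left(-23327 - \frac{12917}{-8978}\right) - \frac{10167}{11485} = \left(-23327 - - \frac{12917}{8978}\right) - \frac{10167}{11485} = \left(-23327 + \frac{12917}{8978}\right) - \frac{10167}{11485} = - \frac{209416889}{8978} - \frac{10167}{11485} = - \frac{2405244249491}{103112330}$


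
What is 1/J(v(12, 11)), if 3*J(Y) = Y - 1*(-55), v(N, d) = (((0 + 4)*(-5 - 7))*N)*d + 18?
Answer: -3/6263 ≈ -0.00047900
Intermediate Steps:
v(N, d) = 18 - 48*N*d (v(N, d) = ((4*(-12))*N)*d + 18 = (-48*N)*d + 18 = -48*N*d + 18 = 18 - 48*N*d)
J(Y) = 55/3 + Y/3 (J(Y) = (Y - 1*(-55))/3 = (Y + 55)/3 = (55 + Y)/3 = 55/3 + Y/3)
1/J(v(12, 11)) = 1/(55/3 + (18 - 48*12*11)/3) = 1/(55/3 + (18 - 6336)/3) = 1/(55/3 + (1/3)*(-6318)) = 1/(55/3 - 2106) = 1/(-6263/3) = -3/6263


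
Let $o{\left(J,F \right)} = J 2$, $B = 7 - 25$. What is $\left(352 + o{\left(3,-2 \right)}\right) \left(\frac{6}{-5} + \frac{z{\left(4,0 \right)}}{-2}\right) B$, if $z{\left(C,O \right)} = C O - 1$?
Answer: $\frac{22554}{5} \approx 4510.8$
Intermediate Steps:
$B = -18$ ($B = 7 - 25 = -18$)
$z{\left(C,O \right)} = -1 + C O$ ($z{\left(C,O \right)} = C O - 1 = -1 + C O$)
$o{\left(J,F \right)} = 2 J$
$\left(352 + o{\left(3,-2 \right)}\right) \left(\frac{6}{-5} + \frac{z{\left(4,0 \right)}}{-2}\right) B = \left(352 + 2 \cdot 3\right) \left(\frac{6}{-5} + \frac{-1 + 4 \cdot 0}{-2}\right) \left(-18\right) = \left(352 + 6\right) \left(6 \left(- \frac{1}{5}\right) + \left(-1 + 0\right) \left(- \frac{1}{2}\right)\right) \left(-18\right) = 358 \left(- \frac{6}{5} - - \frac{1}{2}\right) \left(-18\right) = 358 \left(- \frac{6}{5} + \frac{1}{2}\right) \left(-18\right) = 358 \left(\left(- \frac{7}{10}\right) \left(-18\right)\right) = 358 \cdot \frac{63}{5} = \frac{22554}{5}$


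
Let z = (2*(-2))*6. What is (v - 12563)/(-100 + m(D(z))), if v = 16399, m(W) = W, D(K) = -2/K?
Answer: -46032/1199 ≈ -38.392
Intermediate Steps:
z = -24 (z = -4*6 = -24)
(v - 12563)/(-100 + m(D(z))) = (16399 - 12563)/(-100 - 2/(-24)) = 3836/(-100 - 2*(-1/24)) = 3836/(-100 + 1/12) = 3836/(-1199/12) = 3836*(-12/1199) = -46032/1199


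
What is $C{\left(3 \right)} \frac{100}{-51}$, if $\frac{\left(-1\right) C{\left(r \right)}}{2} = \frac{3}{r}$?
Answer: $\frac{200}{51} \approx 3.9216$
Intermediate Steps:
$C{\left(r \right)} = - \frac{6}{r}$ ($C{\left(r \right)} = - 2 \frac{3}{r} = - \frac{6}{r}$)
$C{\left(3 \right)} \frac{100}{-51} = - \frac{6}{3} \frac{100}{-51} = \left(-6\right) \frac{1}{3} \cdot 100 \left(- \frac{1}{51}\right) = \left(-2\right) \left(- \frac{100}{51}\right) = \frac{200}{51}$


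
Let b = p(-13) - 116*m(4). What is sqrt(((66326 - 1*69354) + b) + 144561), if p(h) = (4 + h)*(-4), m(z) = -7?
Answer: sqrt(142381) ≈ 377.33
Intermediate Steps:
p(h) = -16 - 4*h
b = 848 (b = (-16 - 4*(-13)) - 116*(-7) = (-16 + 52) + 812 = 36 + 812 = 848)
sqrt(((66326 - 1*69354) + b) + 144561) = sqrt(((66326 - 1*69354) + 848) + 144561) = sqrt(((66326 - 69354) + 848) + 144561) = sqrt((-3028 + 848) + 144561) = sqrt(-2180 + 144561) = sqrt(142381)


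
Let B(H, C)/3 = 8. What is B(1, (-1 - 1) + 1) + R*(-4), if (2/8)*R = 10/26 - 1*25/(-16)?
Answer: -93/13 ≈ -7.1538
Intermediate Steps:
B(H, C) = 24 (B(H, C) = 3*8 = 24)
R = 405/52 (R = 4*(10/26 - 1*25/(-16)) = 4*(10*(1/26) - 25*(-1/16)) = 4*(5/13 + 25/16) = 4*(405/208) = 405/52 ≈ 7.7885)
B(1, (-1 - 1) + 1) + R*(-4) = 24 + (405/52)*(-4) = 24 - 405/13 = -93/13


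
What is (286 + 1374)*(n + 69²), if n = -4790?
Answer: -48140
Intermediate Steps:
(286 + 1374)*(n + 69²) = (286 + 1374)*(-4790 + 69²) = 1660*(-4790 + 4761) = 1660*(-29) = -48140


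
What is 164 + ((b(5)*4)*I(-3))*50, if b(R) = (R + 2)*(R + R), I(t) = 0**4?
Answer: 164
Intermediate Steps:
I(t) = 0
b(R) = 2*R*(2 + R) (b(R) = (2 + R)*(2*R) = 2*R*(2 + R))
164 + ((b(5)*4)*I(-3))*50 = 164 + (((2*5*(2 + 5))*4)*0)*50 = 164 + (((2*5*7)*4)*0)*50 = 164 + ((70*4)*0)*50 = 164 + (280*0)*50 = 164 + 0*50 = 164 + 0 = 164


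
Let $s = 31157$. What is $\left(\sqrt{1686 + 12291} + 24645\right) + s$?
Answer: $55802 + 3 \sqrt{1553} \approx 55920.0$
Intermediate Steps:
$\left(\sqrt{1686 + 12291} + 24645\right) + s = \left(\sqrt{1686 + 12291} + 24645\right) + 31157 = \left(\sqrt{13977} + 24645\right) + 31157 = \left(3 \sqrt{1553} + 24645\right) + 31157 = \left(24645 + 3 \sqrt{1553}\right) + 31157 = 55802 + 3 \sqrt{1553}$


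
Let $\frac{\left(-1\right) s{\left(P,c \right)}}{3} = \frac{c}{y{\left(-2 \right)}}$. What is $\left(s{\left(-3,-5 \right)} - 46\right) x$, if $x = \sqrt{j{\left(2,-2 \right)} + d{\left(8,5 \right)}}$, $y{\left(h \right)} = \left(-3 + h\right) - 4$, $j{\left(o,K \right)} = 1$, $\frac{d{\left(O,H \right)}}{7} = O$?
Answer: $- \frac{143 \sqrt{57}}{3} \approx -359.88$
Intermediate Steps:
$d{\left(O,H \right)} = 7 O$
$y{\left(h \right)} = -7 + h$
$s{\left(P,c \right)} = \frac{c}{3}$ ($s{\left(P,c \right)} = - 3 \frac{c}{-7 - 2} = - 3 \frac{c}{-9} = - 3 c \left(- \frac{1}{9}\right) = - 3 \left(- \frac{c}{9}\right) = \frac{c}{3}$)
$x = \sqrt{57}$ ($x = \sqrt{1 + 7 \cdot 8} = \sqrt{1 + 56} = \sqrt{57} \approx 7.5498$)
$\left(s{\left(-3,-5 \right)} - 46\right) x = \left(\frac{1}{3} \left(-5\right) - 46\right) \sqrt{57} = \left(- \frac{5}{3} - 46\right) \sqrt{57} = - \frac{143 \sqrt{57}}{3}$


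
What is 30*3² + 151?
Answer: 421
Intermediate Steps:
30*3² + 151 = 30*9 + 151 = 270 + 151 = 421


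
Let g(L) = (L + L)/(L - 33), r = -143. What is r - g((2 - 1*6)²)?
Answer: -2399/17 ≈ -141.12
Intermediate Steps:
g(L) = 2*L/(-33 + L) (g(L) = (2*L)/(-33 + L) = 2*L/(-33 + L))
r - g((2 - 1*6)²) = -143 - 2*(2 - 1*6)²/(-33 + (2 - 1*6)²) = -143 - 2*(2 - 6)²/(-33 + (2 - 6)²) = -143 - 2*(-4)²/(-33 + (-4)²) = -143 - 2*16/(-33 + 16) = -143 - 2*16/(-17) = -143 - 2*16*(-1)/17 = -143 - 1*(-32/17) = -143 + 32/17 = -2399/17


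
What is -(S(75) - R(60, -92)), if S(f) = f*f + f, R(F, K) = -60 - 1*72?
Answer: -5832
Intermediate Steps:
R(F, K) = -132 (R(F, K) = -60 - 72 = -132)
S(f) = f + f² (S(f) = f² + f = f + f²)
-(S(75) - R(60, -92)) = -(75*(1 + 75) - 1*(-132)) = -(75*76 + 132) = -(5700 + 132) = -1*5832 = -5832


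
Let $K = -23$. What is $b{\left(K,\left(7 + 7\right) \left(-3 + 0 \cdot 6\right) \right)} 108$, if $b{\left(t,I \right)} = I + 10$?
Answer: $-3456$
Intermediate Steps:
$b{\left(t,I \right)} = 10 + I$
$b{\left(K,\left(7 + 7\right) \left(-3 + 0 \cdot 6\right) \right)} 108 = \left(10 + \left(7 + 7\right) \left(-3 + 0 \cdot 6\right)\right) 108 = \left(10 + 14 \left(-3 + 0\right)\right) 108 = \left(10 + 14 \left(-3\right)\right) 108 = \left(10 - 42\right) 108 = \left(-32\right) 108 = -3456$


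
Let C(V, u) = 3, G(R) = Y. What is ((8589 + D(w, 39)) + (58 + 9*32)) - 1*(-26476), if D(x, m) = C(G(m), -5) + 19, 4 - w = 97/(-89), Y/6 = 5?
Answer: 35433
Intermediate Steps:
Y = 30 (Y = 6*5 = 30)
G(R) = 30
w = 453/89 (w = 4 - 97/(-89) = 4 - 97*(-1)/89 = 4 - 1*(-97/89) = 4 + 97/89 = 453/89 ≈ 5.0899)
D(x, m) = 22 (D(x, m) = 3 + 19 = 22)
((8589 + D(w, 39)) + (58 + 9*32)) - 1*(-26476) = ((8589 + 22) + (58 + 9*32)) - 1*(-26476) = (8611 + (58 + 288)) + 26476 = (8611 + 346) + 26476 = 8957 + 26476 = 35433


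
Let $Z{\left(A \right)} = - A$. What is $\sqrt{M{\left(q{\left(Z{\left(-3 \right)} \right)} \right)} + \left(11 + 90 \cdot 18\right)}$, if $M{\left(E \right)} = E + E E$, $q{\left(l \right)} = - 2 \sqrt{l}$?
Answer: $\sqrt{1643 - 2 \sqrt{3}} \approx 40.491$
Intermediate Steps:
$M{\left(E \right)} = E + E^{2}$
$\sqrt{M{\left(q{\left(Z{\left(-3 \right)} \right)} \right)} + \left(11 + 90 \cdot 18\right)} = \sqrt{- 2 \sqrt{\left(-1\right) \left(-3\right)} \left(1 - 2 \sqrt{\left(-1\right) \left(-3\right)}\right) + \left(11 + 90 \cdot 18\right)} = \sqrt{- 2 \sqrt{3} \left(1 - 2 \sqrt{3}\right) + \left(11 + 1620\right)} = \sqrt{- 2 \sqrt{3} \left(1 - 2 \sqrt{3}\right) + 1631} = \sqrt{1631 - 2 \sqrt{3} \left(1 - 2 \sqrt{3}\right)}$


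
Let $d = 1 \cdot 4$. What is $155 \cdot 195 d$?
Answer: $120900$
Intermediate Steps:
$d = 4$
$155 \cdot 195 d = 155 \cdot 195 \cdot 4 = 30225 \cdot 4 = 120900$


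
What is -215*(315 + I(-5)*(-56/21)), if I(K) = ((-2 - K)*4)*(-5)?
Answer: -102125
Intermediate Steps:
I(K) = 40 + 20*K (I(K) = (-8 - 4*K)*(-5) = 40 + 20*K)
-215*(315 + I(-5)*(-56/21)) = -215*(315 + (40 + 20*(-5))*(-56/21)) = -215*(315 + (40 - 100)*(-56*1/21)) = -215*(315 - 60*(-8/3)) = -215*(315 + 160) = -215*475 = -102125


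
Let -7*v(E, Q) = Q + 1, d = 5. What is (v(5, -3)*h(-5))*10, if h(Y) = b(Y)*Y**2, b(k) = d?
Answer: 2500/7 ≈ 357.14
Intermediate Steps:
b(k) = 5
v(E, Q) = -1/7 - Q/7 (v(E, Q) = -(Q + 1)/7 = -(1 + Q)/7 = -1/7 - Q/7)
h(Y) = 5*Y**2
(v(5, -3)*h(-5))*10 = ((-1/7 - 1/7*(-3))*(5*(-5)**2))*10 = ((-1/7 + 3/7)*(5*25))*10 = ((2/7)*125)*10 = (250/7)*10 = 2500/7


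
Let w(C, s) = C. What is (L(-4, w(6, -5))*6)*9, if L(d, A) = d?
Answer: -216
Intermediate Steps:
(L(-4, w(6, -5))*6)*9 = -4*6*9 = -24*9 = -216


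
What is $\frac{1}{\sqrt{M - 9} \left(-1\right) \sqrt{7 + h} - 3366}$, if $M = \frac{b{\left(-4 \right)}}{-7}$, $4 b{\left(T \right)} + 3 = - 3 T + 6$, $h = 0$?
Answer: $- \frac{4488}{15106697} + \frac{2 i \sqrt{267}}{45320091} \approx -0.00029709 + 7.211 \cdot 10^{-7} i$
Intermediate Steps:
$b{\left(T \right)} = \frac{3}{4} - \frac{3 T}{4}$ ($b{\left(T \right)} = - \frac{3}{4} + \frac{- 3 T + 6}{4} = - \frac{3}{4} + \frac{6 - 3 T}{4} = - \frac{3}{4} - \left(- \frac{3}{2} + \frac{3 T}{4}\right) = \frac{3}{4} - \frac{3 T}{4}$)
$M = - \frac{15}{28}$ ($M = \frac{\frac{3}{4} - -3}{-7} = \left(\frac{3}{4} + 3\right) \left(- \frac{1}{7}\right) = \frac{15}{4} \left(- \frac{1}{7}\right) = - \frac{15}{28} \approx -0.53571$)
$\frac{1}{\sqrt{M - 9} \left(-1\right) \sqrt{7 + h} - 3366} = \frac{1}{\sqrt{- \frac{15}{28} - 9} \left(-1\right) \sqrt{7 + 0} - 3366} = \frac{1}{\sqrt{- \frac{267}{28}} \left(-1\right) \sqrt{7} - 3366} = \frac{1}{\frac{i \sqrt{1869}}{14} \left(-1\right) \sqrt{7} - 3366} = \frac{1}{- \frac{i \sqrt{1869}}{14} \sqrt{7} - 3366} = \frac{1}{- \frac{i \sqrt{267}}{2} - 3366} = \frac{1}{-3366 - \frac{i \sqrt{267}}{2}}$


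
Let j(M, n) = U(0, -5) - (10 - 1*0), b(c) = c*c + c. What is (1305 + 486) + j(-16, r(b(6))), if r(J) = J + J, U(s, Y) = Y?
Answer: 1776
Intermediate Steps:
b(c) = c + c**2 (b(c) = c**2 + c = c + c**2)
r(J) = 2*J
j(M, n) = -15 (j(M, n) = -5 - (10 - 1*0) = -5 - (10 + 0) = -5 - 1*10 = -5 - 10 = -15)
(1305 + 486) + j(-16, r(b(6))) = (1305 + 486) - 15 = 1791 - 15 = 1776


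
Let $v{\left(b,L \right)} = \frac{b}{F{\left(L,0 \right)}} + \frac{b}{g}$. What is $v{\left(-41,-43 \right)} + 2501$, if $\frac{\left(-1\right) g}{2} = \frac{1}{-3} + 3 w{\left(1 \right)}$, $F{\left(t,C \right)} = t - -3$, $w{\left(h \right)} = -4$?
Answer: $\frac{3700537}{1480} \approx 2500.4$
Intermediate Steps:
$F{\left(t,C \right)} = 3 + t$ ($F{\left(t,C \right)} = t + 3 = 3 + t$)
$g = \frac{74}{3}$ ($g = - 2 \left(\frac{1}{-3} + 3 \left(-4\right)\right) = - 2 \left(- \frac{1}{3} - 12\right) = \left(-2\right) \left(- \frac{37}{3}\right) = \frac{74}{3} \approx 24.667$)
$v{\left(b,L \right)} = \frac{3 b}{74} + \frac{b}{3 + L}$ ($v{\left(b,L \right)} = \frac{b}{3 + L} + \frac{b}{\frac{74}{3}} = \frac{b}{3 + L} + b \frac{3}{74} = \frac{b}{3 + L} + \frac{3 b}{74} = \frac{3 b}{74} + \frac{b}{3 + L}$)
$v{\left(-41,-43 \right)} + 2501 = \frac{1}{74} \left(-41\right) \frac{1}{3 - 43} \left(83 + 3 \left(-43\right)\right) + 2501 = \frac{1}{74} \left(-41\right) \frac{1}{-40} \left(83 - 129\right) + 2501 = \frac{1}{74} \left(-41\right) \left(- \frac{1}{40}\right) \left(-46\right) + 2501 = - \frac{943}{1480} + 2501 = \frac{3700537}{1480}$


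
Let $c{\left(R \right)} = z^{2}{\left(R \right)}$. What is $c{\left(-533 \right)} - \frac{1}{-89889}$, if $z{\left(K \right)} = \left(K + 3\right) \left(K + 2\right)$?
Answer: $\frac{7119464525216101}{89889} \approx 7.9203 \cdot 10^{10}$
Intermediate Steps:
$z{\left(K \right)} = \left(2 + K\right) \left(3 + K\right)$ ($z{\left(K \right)} = \left(3 + K\right) \left(2 + K\right) = \left(2 + K\right) \left(3 + K\right)$)
$c{\left(R \right)} = \left(6 + R^{2} + 5 R\right)^{2}$
$c{\left(-533 \right)} - \frac{1}{-89889} = \left(6 + \left(-533\right)^{2} + 5 \left(-533\right)\right)^{2} - \frac{1}{-89889} = \left(6 + 284089 - 2665\right)^{2} - - \frac{1}{89889} = 281430^{2} + \frac{1}{89889} = 79202844900 + \frac{1}{89889} = \frac{7119464525216101}{89889}$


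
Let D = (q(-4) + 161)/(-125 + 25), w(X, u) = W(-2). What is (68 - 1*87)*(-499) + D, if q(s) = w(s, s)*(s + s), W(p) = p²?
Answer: 947971/100 ≈ 9479.7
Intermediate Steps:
w(X, u) = 4 (w(X, u) = (-2)² = 4)
q(s) = 8*s (q(s) = 4*(s + s) = 4*(2*s) = 8*s)
D = -129/100 (D = (8*(-4) + 161)/(-125 + 25) = (-32 + 161)/(-100) = 129*(-1/100) = -129/100 ≈ -1.2900)
(68 - 1*87)*(-499) + D = (68 - 1*87)*(-499) - 129/100 = (68 - 87)*(-499) - 129/100 = -19*(-499) - 129/100 = 9481 - 129/100 = 947971/100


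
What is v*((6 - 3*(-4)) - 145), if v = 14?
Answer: -1778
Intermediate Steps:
v*((6 - 3*(-4)) - 145) = 14*((6 - 3*(-4)) - 145) = 14*((6 + 12) - 145) = 14*(18 - 145) = 14*(-127) = -1778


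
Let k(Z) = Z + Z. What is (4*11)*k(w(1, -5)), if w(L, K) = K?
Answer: -440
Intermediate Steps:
k(Z) = 2*Z
(4*11)*k(w(1, -5)) = (4*11)*(2*(-5)) = 44*(-10) = -440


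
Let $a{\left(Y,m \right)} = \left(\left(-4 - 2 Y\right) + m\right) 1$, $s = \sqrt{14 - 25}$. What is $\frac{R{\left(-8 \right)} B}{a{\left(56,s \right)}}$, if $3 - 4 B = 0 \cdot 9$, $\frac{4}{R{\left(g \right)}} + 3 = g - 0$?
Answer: $\frac{116}{49379} + \frac{i \sqrt{11}}{49379} \approx 0.0023492 + 6.7167 \cdot 10^{-5} i$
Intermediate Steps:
$R{\left(g \right)} = \frac{4}{-3 + g}$ ($R{\left(g \right)} = \frac{4}{-3 + \left(g - 0\right)} = \frac{4}{-3 + \left(g + 0\right)} = \frac{4}{-3 + g}$)
$s = i \sqrt{11}$ ($s = \sqrt{-11} = i \sqrt{11} \approx 3.3166 i$)
$a{\left(Y,m \right)} = -4 + m - 2 Y$ ($a{\left(Y,m \right)} = \left(-4 + m - 2 Y\right) 1 = -4 + m - 2 Y$)
$B = \frac{3}{4}$ ($B = \frac{3}{4} - \frac{0 \cdot 9}{4} = \frac{3}{4} - 0 = \frac{3}{4} + 0 = \frac{3}{4} \approx 0.75$)
$\frac{R{\left(-8 \right)} B}{a{\left(56,s \right)}} = \frac{\frac{4}{-3 - 8} \cdot \frac{3}{4}}{-4 + i \sqrt{11} - 112} = \frac{\frac{4}{-11} \cdot \frac{3}{4}}{-4 + i \sqrt{11} - 112} = \frac{4 \left(- \frac{1}{11}\right) \frac{3}{4}}{-116 + i \sqrt{11}} = \frac{\left(- \frac{4}{11}\right) \frac{3}{4}}{-116 + i \sqrt{11}} = - \frac{3}{11 \left(-116 + i \sqrt{11}\right)}$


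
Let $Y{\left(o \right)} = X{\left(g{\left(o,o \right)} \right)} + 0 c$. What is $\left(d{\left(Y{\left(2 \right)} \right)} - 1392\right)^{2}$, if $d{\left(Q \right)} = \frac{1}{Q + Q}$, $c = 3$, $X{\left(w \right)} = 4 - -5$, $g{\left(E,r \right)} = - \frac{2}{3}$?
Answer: $\frac{627753025}{324} \approx 1.9375 \cdot 10^{6}$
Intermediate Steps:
$g{\left(E,r \right)} = - \frac{2}{3}$ ($g{\left(E,r \right)} = \left(-2\right) \frac{1}{3} = - \frac{2}{3}$)
$X{\left(w \right)} = 9$ ($X{\left(w \right)} = 4 + 5 = 9$)
$Y{\left(o \right)} = 9$ ($Y{\left(o \right)} = 9 + 0 \cdot 3 = 9 + 0 = 9$)
$d{\left(Q \right)} = \frac{1}{2 Q}$
$\left(d{\left(Y{\left(2 \right)} \right)} - 1392\right)^{2} = \left(\frac{1}{2 \cdot 9} - 1392\right)^{2} = \left(\frac{1}{2} \cdot \frac{1}{9} - 1392\right)^{2} = \left(\frac{1}{18} - 1392\right)^{2} = \left(- \frac{25055}{18}\right)^{2} = \frac{627753025}{324}$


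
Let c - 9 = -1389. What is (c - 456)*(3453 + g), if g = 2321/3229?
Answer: -20475178488/3229 ≈ -6.3410e+6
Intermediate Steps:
g = 2321/3229 (g = 2321*(1/3229) = 2321/3229 ≈ 0.71880)
c = -1380 (c = 9 - 1389 = -1380)
(c - 456)*(3453 + g) = (-1380 - 456)*(3453 + 2321/3229) = -1836*11152058/3229 = -20475178488/3229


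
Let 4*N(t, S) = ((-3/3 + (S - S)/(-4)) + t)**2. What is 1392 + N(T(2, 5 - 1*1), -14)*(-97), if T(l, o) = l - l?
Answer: 5471/4 ≈ 1367.8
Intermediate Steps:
T(l, o) = 0
N(t, S) = (-1 + t)**2/4 (N(t, S) = ((-3/3 + (S - S)/(-4)) + t)**2/4 = ((-3*1/3 + 0*(-1/4)) + t)**2/4 = ((-1 + 0) + t)**2/4 = (-1 + t)**2/4)
1392 + N(T(2, 5 - 1*1), -14)*(-97) = 1392 + ((-1 + 0)**2/4)*(-97) = 1392 + ((1/4)*(-1)**2)*(-97) = 1392 + ((1/4)*1)*(-97) = 1392 + (1/4)*(-97) = 1392 - 97/4 = 5471/4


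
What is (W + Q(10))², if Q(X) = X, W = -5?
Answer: 25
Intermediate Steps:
(W + Q(10))² = (-5 + 10)² = 5² = 25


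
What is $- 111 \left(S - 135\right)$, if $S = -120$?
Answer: $28305$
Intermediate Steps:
$- 111 \left(S - 135\right) = - 111 \left(-120 - 135\right) = \left(-111\right) \left(-255\right) = 28305$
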